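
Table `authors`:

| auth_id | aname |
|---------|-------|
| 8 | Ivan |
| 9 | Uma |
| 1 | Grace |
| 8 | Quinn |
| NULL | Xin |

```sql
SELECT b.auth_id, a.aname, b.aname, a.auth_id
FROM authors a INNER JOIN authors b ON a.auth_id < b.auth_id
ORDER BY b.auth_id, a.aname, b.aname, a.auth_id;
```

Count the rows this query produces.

INNER JOIN keeps only pairs where the ON condition holds.
Matching on a.auth_id < b.auth_id. A NULL in a compared column never satisfies the condition.
- a (auth_id=8) pairs with 1 row(s) of b.
- a (auth_id=9) has no partner → excluded.
- a (auth_id=1) pairs with 3 row(s) of b.
- a (auth_id=8) pairs with 1 row(s) of b.
- a (auth_id=NULL) has no partner → excluded.
Total: 5 rows.

5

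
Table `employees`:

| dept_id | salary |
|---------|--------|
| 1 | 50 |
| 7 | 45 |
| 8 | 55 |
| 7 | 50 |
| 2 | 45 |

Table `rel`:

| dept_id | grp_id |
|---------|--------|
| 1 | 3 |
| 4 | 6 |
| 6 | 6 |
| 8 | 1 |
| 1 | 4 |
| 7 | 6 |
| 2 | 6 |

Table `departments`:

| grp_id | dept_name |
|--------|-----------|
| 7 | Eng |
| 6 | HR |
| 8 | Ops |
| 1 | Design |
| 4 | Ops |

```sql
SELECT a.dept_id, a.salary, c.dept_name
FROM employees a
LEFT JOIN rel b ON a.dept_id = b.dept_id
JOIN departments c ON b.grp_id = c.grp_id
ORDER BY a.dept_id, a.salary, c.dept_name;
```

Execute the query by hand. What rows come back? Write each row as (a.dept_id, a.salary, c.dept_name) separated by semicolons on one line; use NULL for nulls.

Step 1 — a LEFT JOIN b on dept_id → 6 row(s).
Then INNER JOIN `departments c` on grp_id: keep only rows whose b.grp_id appears in c.

(1, 50, Ops); (2, 45, HR); (7, 45, HR); (7, 50, HR); (8, 55, Design)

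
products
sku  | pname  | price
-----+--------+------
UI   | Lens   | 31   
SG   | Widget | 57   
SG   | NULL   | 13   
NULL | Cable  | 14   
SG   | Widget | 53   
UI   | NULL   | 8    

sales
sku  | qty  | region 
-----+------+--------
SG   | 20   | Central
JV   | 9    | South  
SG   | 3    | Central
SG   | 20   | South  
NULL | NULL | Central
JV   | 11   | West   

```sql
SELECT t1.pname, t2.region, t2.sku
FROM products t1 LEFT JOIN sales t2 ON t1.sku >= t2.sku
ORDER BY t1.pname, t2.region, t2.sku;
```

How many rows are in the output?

LEFT JOIN keeps every row from `products`; unmatched rows get NULL for `sales`'s columns.
Matching on t1.sku >= t2.sku. A NULL in a compared column never satisfies the condition.
Matched pairs: 25; unmatched t1 rows kept: 1.
Total: 25 matched + 1 padded = 26 rows.

26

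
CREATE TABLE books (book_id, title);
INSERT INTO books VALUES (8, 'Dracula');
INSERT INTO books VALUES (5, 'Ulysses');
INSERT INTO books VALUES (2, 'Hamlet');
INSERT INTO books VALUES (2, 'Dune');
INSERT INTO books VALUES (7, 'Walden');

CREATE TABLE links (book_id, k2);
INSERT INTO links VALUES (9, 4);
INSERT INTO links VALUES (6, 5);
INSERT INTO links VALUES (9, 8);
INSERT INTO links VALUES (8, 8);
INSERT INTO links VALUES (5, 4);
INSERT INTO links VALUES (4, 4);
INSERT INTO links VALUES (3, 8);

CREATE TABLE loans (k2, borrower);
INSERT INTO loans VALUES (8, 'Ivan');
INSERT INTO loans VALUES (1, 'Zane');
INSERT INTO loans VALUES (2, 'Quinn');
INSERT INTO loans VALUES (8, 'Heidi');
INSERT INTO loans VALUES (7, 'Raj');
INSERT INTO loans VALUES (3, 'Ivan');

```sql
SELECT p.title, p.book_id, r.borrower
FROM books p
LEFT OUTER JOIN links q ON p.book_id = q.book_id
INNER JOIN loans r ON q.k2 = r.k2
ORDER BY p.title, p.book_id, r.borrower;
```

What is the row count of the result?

Evaluate left to right. First `books p LEFT JOIN links q` on book_id: 5 row(s).
Then INNER JOIN `loans r` on k2: keep only rows whose q.k2 appears in r.
Result: 2 row(s).

2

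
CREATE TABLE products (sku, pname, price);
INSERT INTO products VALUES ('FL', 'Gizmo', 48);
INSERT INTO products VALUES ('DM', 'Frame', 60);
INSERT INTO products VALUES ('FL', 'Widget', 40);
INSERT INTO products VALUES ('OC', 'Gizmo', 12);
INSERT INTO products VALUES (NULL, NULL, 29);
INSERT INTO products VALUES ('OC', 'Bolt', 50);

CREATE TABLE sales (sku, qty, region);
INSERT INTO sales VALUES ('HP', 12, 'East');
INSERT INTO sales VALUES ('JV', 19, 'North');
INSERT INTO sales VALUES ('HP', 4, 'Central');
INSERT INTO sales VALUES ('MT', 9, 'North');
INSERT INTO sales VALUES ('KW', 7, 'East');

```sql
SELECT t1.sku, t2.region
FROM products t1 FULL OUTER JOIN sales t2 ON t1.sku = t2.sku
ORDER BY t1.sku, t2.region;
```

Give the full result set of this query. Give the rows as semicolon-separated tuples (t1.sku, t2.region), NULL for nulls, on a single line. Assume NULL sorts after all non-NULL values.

(DM, NULL); (FL, NULL); (FL, NULL); (OC, NULL); (OC, NULL); (NULL, Central); (NULL, East); (NULL, East); (NULL, North); (NULL, North); (NULL, NULL)

FULL OUTER JOIN keeps every row from both sides; unmatched rows get NULL for the other side's columns.
Matching on t1.sku = t2.sku. A NULL in a compared column never satisfies the condition.
- sku=FL: no t2 row matches, row kept with t2 columns NULL.
- sku=DM: no t2 row matches, row kept with t2 columns NULL.
- sku=FL: no t2 row matches, row kept with t2 columns NULL.
- sku=OC: no t2 row matches, row kept with t2 columns NULL.
- sku=NULL: no t2 row matches, row kept with t2 columns NULL.
- sku=OC: no t2 row matches, row kept with t2 columns NULL.
- 5 t2 row(s) had no t1 match → kept, t1 columns NULL.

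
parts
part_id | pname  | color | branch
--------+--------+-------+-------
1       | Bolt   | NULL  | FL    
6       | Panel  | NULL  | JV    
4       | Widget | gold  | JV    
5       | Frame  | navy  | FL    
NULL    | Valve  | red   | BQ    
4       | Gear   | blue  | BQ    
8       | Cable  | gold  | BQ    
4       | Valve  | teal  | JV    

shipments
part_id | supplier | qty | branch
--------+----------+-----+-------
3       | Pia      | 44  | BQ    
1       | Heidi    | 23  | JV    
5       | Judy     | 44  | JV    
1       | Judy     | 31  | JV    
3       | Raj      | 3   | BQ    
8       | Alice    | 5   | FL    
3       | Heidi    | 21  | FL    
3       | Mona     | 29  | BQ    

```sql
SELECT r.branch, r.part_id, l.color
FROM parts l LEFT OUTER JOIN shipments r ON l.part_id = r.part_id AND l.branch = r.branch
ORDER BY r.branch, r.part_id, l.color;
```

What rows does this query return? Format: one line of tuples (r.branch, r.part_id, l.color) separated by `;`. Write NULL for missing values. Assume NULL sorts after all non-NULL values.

(NULL, NULL, blue); (NULL, NULL, gold); (NULL, NULL, gold); (NULL, NULL, navy); (NULL, NULL, red); (NULL, NULL, teal); (NULL, NULL, NULL); (NULL, NULL, NULL)

LEFT JOIN keeps every row from `parts`; unmatched rows get NULL for `shipments`'s columns.
Matching on l.part_id = r.part_id AND l.branch = r.branch. A NULL in a compared column never satisfies the condition.
- l[0] part_id=1, branch=FL → no match; kept with NULLs on the r side.
- l[1] part_id=6, branch=JV → no match; kept with NULLs on the r side.
- l[2] part_id=4, branch=JV → no match; kept with NULLs on the r side.
- l[3] part_id=5, branch=FL → no match; kept with NULLs on the r side.
- l[4] part_id=NULL, branch=BQ → no match; kept with NULLs on the r side.
- l[5] part_id=4, branch=BQ → no match; kept with NULLs on the r side.
- l[6] part_id=8, branch=BQ → no match; kept with NULLs on the r side.
- l[7] part_id=4, branch=JV → no match; kept with NULLs on the r side.
After projecting and ordering:
r.branch | r.part_id | l.color
NULL | NULL | blue
NULL | NULL | gold
NULL | NULL | gold
NULL | NULL | navy
NULL | NULL | red
NULL | NULL | teal
NULL | NULL | NULL
NULL | NULL | NULL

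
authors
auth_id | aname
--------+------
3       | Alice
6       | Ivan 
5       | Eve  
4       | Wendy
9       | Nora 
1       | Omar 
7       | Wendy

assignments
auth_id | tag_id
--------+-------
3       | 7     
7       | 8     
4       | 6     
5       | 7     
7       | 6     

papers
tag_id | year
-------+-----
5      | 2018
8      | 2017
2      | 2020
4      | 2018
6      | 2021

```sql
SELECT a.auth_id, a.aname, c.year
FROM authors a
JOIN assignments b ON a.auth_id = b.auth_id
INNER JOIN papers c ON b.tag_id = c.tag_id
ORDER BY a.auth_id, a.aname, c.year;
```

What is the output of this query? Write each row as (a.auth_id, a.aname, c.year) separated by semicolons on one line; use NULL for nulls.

(4, Wendy, 2021); (7, Wendy, 2017); (7, Wendy, 2021)

Joins associate left-to-right: authors INNER JOIN assignments on auth_id gives 5 intermediate row(s).
Then INNER JOIN `papers c` on tag_id: keep only rows whose b.tag_id appears in c.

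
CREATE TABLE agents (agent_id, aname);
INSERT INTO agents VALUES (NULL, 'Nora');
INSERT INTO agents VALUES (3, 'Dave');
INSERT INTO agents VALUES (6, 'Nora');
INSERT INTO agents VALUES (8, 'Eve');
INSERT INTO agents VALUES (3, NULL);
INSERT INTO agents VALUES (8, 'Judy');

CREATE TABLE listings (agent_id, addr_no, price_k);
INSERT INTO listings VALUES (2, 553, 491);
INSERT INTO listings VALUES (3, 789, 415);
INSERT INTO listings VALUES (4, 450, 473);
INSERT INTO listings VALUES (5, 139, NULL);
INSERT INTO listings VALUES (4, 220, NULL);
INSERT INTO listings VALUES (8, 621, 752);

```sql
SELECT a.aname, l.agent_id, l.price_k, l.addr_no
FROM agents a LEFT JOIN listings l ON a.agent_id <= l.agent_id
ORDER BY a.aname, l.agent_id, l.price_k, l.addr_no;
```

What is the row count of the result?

LEFT JOIN keeps every row from `agents`; unmatched rows get NULL for `listings`'s columns.
Matching on a.agent_id <= l.agent_id. A NULL in a compared column never satisfies the condition.
Matched pairs: 13; unmatched a rows kept: 1.
Total: 13 matched + 1 padded = 14 rows.

14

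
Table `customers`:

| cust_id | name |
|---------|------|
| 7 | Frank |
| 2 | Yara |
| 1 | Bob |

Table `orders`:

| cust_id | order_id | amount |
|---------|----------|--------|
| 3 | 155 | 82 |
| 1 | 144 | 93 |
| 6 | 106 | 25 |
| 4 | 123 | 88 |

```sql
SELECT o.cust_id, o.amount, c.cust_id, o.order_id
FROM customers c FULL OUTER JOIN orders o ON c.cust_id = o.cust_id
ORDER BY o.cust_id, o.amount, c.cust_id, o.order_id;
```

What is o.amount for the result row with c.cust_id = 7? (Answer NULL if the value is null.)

NULL

FULL OUTER JOIN keeps every row from both sides; unmatched rows get NULL for the other side's columns.
Matching on c.cust_id = o.cust_id.
- c row (cust_id=7): no match → kept, o columns NULL.
- c row (cust_id=2): no match → kept, o columns NULL.
- c row (cust_id=1): matches 1 o row(s) → 1 output row(s).
- 3 o row(s) had no c match → kept, c columns NULL.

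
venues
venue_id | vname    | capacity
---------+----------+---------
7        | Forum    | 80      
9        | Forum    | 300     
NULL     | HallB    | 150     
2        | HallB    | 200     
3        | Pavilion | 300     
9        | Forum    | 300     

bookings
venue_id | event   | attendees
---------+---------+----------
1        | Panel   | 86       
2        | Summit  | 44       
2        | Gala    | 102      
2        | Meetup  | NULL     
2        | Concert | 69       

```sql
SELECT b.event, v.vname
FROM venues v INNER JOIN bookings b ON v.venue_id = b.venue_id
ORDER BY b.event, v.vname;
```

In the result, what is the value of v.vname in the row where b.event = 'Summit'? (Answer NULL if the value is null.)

HallB

INNER JOIN keeps only pairs where the ON condition holds.
Matching on v.venue_id = b.venue_id. A NULL in a compared column never satisfies the condition.
- v (venue_id=7) has no partner → excluded.
- v (venue_id=9) has no partner → excluded.
- v (venue_id=NULL) has no partner → excluded.
- v (venue_id=2) pairs with 4 row(s) of b.
- v (venue_id=3) has no partner → excluded.
- v (venue_id=9) has no partner → excluded.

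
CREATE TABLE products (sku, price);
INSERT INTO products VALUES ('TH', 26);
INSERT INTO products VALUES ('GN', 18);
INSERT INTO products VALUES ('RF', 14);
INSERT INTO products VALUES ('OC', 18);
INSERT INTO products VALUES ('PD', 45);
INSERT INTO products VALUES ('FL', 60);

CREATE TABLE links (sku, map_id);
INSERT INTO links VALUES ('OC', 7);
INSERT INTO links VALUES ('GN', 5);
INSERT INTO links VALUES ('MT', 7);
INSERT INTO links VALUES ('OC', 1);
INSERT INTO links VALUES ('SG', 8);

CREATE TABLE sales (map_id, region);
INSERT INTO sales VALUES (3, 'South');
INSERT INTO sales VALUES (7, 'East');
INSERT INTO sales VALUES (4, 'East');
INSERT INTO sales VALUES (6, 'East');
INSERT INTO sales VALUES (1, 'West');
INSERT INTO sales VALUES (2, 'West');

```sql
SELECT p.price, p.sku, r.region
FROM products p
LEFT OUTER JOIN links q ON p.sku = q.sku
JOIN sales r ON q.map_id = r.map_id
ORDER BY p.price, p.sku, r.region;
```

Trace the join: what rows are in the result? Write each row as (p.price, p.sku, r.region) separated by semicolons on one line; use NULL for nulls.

(18, OC, East); (18, OC, West)

Joins associate left-to-right: products LEFT JOIN links on sku gives 7 intermediate row(s).
Then INNER JOIN `sales r` on map_id: keep only rows whose q.map_id appears in r.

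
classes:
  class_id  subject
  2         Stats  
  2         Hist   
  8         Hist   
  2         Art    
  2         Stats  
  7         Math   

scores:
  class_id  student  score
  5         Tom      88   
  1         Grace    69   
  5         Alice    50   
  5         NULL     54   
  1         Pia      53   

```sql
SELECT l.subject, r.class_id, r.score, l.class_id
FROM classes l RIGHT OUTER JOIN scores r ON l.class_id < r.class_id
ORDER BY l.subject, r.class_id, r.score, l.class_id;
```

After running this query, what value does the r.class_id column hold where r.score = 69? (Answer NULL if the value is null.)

RIGHT JOIN keeps every row from `scores`; unmatched rows get NULL for `classes`'s columns.
Matching on l.class_id < r.class_id.
- l[0] class_id=2 → 3 match(es) in r → 3 row(s).
- l[1] class_id=2 → 3 match(es) in r → 3 row(s).
- l[2] class_id=8 → no match.
- l[3] class_id=2 → 3 match(es) in r → 3 row(s).
- l[4] class_id=2 → 3 match(es) in r → 3 row(s).
- l[5] class_id=7 → no match.
- plus 2 unmatched r row(s), each kept with NULL l columns.

1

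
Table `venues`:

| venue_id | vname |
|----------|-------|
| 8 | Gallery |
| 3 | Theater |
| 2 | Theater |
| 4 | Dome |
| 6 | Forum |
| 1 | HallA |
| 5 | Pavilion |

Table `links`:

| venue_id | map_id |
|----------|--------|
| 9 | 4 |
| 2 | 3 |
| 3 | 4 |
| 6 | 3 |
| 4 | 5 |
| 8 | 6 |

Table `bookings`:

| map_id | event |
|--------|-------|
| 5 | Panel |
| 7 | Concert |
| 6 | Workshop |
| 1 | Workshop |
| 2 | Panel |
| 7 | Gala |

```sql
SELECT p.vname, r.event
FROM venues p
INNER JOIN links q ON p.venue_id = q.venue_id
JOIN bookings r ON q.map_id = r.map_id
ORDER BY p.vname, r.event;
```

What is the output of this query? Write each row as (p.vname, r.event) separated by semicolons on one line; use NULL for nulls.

(Dome, Panel); (Gallery, Workshop)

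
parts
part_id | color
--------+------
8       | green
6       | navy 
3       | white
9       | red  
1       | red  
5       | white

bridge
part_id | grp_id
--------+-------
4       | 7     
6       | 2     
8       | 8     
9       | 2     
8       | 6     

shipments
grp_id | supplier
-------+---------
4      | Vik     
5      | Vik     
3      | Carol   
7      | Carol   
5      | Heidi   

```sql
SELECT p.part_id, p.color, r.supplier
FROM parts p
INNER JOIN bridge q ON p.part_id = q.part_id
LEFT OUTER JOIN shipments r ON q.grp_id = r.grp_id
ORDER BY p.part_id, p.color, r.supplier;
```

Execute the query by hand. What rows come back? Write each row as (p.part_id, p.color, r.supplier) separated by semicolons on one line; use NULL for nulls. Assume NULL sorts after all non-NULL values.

Step 1 — p INNER JOIN q on part_id → 4 row(s).
Then LEFT JOIN `shipments r` on grp_id: each of those 4 rows is kept; rows whose q.grp_id has no match in r get NULL for r's columns.

(6, navy, NULL); (8, green, NULL); (8, green, NULL); (9, red, NULL)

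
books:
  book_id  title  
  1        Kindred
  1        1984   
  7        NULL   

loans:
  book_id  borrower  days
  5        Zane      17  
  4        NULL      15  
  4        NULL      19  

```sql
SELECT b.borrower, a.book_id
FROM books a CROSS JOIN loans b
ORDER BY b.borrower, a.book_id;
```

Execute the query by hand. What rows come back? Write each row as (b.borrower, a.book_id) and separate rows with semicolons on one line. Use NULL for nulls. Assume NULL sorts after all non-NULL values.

(Zane, 1); (Zane, 1); (Zane, 7); (NULL, 1); (NULL, 1); (NULL, 1); (NULL, 1); (NULL, 7); (NULL, 7)

CROSS JOIN pairs every row of `books` with every row of `loans`: 3 × 3 = 9 rows.
After projecting and ordering:
b.borrower | a.book_id
Zane | 1
Zane | 1
Zane | 7
NULL | 1
NULL | 1
NULL | 1
NULL | 1
NULL | 7
NULL | 7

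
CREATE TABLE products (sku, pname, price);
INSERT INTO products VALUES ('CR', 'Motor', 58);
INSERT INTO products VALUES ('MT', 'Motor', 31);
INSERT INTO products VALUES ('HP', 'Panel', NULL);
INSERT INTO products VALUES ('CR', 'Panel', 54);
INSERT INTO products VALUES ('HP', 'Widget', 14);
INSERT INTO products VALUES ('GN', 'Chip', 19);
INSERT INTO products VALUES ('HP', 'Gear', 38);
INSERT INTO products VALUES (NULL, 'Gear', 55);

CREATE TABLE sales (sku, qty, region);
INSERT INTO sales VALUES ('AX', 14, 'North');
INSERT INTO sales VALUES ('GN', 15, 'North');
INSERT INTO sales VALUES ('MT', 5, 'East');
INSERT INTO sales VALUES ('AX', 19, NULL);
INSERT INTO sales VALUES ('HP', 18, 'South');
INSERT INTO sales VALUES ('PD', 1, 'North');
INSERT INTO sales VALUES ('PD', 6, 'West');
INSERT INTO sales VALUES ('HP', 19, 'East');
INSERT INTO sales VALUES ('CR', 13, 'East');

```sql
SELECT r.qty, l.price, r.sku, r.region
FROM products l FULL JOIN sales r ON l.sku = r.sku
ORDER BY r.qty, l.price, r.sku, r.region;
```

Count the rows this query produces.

FULL OUTER JOIN keeps every row from both sides; unmatched rows get NULL for the other side's columns.
Matching on l.sku = r.sku. A NULL in a compared column never satisfies the condition.
- l (sku=CR) pairs with 1 row(s) of r.
- l (sku=MT) pairs with 1 row(s) of r.
- l (sku=HP) pairs with 2 row(s) of r.
- l (sku=CR) pairs with 1 row(s) of r.
- l (sku=HP) pairs with 2 row(s) of r.
- l (sku=GN) pairs with 1 row(s) of r.
- l (sku=HP) pairs with 2 row(s) of r.
- l (sku=NULL) has no partner → padded with NULL.
- plus 4 unmatched r row(s), each kept with NULL l columns.
Total: 10 matched + 5 padded = 15 rows.

15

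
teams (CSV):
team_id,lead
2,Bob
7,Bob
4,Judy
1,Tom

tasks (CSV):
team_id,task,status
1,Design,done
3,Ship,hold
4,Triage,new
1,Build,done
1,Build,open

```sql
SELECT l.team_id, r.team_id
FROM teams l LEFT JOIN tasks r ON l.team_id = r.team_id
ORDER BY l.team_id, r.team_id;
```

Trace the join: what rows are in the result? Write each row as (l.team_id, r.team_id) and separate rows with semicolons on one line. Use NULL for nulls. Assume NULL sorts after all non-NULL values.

(1, 1); (1, 1); (1, 1); (2, NULL); (4, 4); (7, NULL)

LEFT JOIN keeps every row from `teams`; unmatched rows get NULL for `tasks`'s columns.
Matching on l.team_id = r.team_id.
Matched pairs: 4; unmatched l rows kept: 2.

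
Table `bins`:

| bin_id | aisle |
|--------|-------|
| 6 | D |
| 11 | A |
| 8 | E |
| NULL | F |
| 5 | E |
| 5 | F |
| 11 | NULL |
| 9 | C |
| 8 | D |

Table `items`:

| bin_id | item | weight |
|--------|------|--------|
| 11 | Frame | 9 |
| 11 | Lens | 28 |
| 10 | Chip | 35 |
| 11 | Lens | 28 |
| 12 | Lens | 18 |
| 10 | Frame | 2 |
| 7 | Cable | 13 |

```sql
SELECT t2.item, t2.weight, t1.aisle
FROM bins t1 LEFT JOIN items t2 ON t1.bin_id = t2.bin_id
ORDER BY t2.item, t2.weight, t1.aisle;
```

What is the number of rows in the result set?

LEFT JOIN keeps every row from `bins`; unmatched rows get NULL for `items`'s columns.
Matching on t1.bin_id = t2.bin_id. A NULL in a compared column never satisfies the condition.
- t1 (bin_id=6) has no partner → padded with NULL.
- t1 (bin_id=11) pairs with 3 row(s) of t2.
- t1 (bin_id=8) has no partner → padded with NULL.
- t1 (bin_id=NULL) has no partner → padded with NULL.
- t1 (bin_id=5) has no partner → padded with NULL.
- t1 (bin_id=5) has no partner → padded with NULL.
- t1 (bin_id=11) pairs with 3 row(s) of t2.
- t1 (bin_id=9) has no partner → padded with NULL.
- t1 (bin_id=8) has no partner → padded with NULL.
Total: 6 matched + 7 padded = 13 rows.

13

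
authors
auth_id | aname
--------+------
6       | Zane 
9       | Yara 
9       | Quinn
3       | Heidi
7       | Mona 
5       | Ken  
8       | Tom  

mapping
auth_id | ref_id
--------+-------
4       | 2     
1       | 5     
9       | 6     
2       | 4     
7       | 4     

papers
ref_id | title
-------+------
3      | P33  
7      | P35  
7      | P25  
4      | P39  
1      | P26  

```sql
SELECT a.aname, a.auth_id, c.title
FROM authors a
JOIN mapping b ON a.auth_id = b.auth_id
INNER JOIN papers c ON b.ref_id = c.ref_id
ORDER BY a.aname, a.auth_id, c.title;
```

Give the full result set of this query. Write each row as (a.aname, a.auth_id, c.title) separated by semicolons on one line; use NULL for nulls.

Evaluate left to right. First `authors a INNER JOIN mapping b` on auth_id: 3 row(s).
Then INNER JOIN `papers c` on ref_id: keep only rows whose b.ref_id appears in c.

(Mona, 7, P39)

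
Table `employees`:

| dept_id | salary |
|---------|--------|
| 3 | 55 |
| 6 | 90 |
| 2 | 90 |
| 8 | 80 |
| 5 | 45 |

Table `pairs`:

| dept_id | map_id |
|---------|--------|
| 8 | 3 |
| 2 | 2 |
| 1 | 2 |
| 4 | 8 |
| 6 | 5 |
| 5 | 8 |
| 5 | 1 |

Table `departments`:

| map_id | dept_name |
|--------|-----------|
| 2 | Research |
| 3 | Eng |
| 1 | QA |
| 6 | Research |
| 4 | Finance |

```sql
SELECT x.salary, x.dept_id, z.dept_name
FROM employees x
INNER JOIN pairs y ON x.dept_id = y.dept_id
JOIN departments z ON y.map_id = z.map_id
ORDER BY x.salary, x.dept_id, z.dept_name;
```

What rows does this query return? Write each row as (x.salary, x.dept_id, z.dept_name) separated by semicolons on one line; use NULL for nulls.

(45, 5, QA); (80, 8, Eng); (90, 2, Research)

Joins associate left-to-right: employees INNER JOIN pairs on dept_id gives 5 intermediate row(s).
Then INNER JOIN `departments z` on map_id: keep only rows whose y.map_id appears in z.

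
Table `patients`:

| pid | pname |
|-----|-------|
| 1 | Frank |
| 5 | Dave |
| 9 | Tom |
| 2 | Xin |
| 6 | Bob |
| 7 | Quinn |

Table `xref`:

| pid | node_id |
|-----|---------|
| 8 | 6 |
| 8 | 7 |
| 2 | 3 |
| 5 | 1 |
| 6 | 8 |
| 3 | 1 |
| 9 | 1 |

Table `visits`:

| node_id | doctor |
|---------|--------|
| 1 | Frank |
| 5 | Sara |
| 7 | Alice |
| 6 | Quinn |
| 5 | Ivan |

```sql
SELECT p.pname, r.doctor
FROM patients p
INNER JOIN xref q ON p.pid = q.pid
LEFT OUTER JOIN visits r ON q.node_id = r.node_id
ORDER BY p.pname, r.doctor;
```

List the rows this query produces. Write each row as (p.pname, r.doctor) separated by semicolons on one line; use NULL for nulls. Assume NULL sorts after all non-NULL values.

(Bob, NULL); (Dave, Frank); (Tom, Frank); (Xin, NULL)

Joins associate left-to-right: patients INNER JOIN xref on pid gives 4 intermediate row(s).
Then LEFT JOIN `visits r` on node_id: each of those 4 rows is kept; rows whose q.node_id has no match in r get NULL for r's columns.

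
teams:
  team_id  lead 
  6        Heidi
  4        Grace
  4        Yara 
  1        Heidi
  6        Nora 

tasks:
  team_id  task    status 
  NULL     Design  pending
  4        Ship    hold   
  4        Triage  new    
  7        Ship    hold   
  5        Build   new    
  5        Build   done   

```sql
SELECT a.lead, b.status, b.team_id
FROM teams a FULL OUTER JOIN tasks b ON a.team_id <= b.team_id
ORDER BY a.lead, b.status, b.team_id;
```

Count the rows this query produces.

18

FULL OUTER JOIN keeps every row from both sides; unmatched rows get NULL for the other side's columns.
Matching on a.team_id <= b.team_id. A NULL in a compared column never satisfies the condition.
- a (team_id=6) pairs with 1 row(s) of b.
- a (team_id=4) pairs with 5 row(s) of b.
- a (team_id=4) pairs with 5 row(s) of b.
- a (team_id=1) pairs with 5 row(s) of b.
- a (team_id=6) pairs with 1 row(s) of b.
- 1 b row(s) had no a match → kept, a columns NULL.
Total: 17 matched + 1 padded = 18 rows.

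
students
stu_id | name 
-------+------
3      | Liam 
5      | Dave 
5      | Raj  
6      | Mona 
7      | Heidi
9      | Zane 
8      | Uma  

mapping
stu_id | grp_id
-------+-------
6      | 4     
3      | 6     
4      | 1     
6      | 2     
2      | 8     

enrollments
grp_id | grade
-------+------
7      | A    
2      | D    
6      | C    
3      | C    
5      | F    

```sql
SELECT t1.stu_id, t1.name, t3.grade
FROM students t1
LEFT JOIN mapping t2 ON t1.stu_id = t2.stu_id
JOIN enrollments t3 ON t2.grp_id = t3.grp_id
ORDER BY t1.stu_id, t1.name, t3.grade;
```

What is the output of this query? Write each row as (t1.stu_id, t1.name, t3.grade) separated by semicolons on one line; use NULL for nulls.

(3, Liam, C); (6, Mona, D)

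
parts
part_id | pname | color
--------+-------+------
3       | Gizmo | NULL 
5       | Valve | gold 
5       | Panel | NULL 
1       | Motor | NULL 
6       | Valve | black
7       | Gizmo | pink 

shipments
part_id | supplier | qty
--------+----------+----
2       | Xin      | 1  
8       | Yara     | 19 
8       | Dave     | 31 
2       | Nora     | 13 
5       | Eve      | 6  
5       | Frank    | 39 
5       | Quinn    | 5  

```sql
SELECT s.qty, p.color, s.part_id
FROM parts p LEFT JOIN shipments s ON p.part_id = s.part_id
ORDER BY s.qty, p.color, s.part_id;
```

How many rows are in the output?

LEFT JOIN keeps every row from `parts`; unmatched rows get NULL for `shipments`'s columns.
Matching on p.part_id = s.part_id.
- part_id=3: no s row matches, row kept with s columns NULL.
- part_id=5: 3 matching s row(s), so 3 row(s) emitted.
- part_id=5: 3 matching s row(s), so 3 row(s) emitted.
- part_id=1: no s row matches, row kept with s columns NULL.
- part_id=6: no s row matches, row kept with s columns NULL.
- part_id=7: no s row matches, row kept with s columns NULL.
Total: 6 matched + 4 padded = 10 rows.

10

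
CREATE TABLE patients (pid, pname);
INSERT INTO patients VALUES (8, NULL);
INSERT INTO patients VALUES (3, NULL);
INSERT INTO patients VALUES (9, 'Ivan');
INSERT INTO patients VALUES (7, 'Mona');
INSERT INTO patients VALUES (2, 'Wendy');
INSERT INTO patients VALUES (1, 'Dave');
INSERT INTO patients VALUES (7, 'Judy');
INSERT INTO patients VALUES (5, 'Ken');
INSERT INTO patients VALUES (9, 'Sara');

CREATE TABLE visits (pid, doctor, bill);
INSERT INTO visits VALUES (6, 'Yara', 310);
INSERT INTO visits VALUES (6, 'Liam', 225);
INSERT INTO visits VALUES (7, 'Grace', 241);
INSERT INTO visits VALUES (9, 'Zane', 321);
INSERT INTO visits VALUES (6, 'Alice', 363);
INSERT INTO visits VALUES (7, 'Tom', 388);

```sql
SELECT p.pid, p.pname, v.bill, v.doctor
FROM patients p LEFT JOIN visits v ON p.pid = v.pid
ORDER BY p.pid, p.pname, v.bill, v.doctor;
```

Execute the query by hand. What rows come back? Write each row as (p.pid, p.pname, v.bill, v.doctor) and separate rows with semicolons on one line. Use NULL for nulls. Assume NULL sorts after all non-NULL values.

(1, Dave, NULL, NULL); (2, Wendy, NULL, NULL); (3, NULL, NULL, NULL); (5, Ken, NULL, NULL); (7, Judy, 241, Grace); (7, Judy, 388, Tom); (7, Mona, 241, Grace); (7, Mona, 388, Tom); (8, NULL, NULL, NULL); (9, Ivan, 321, Zane); (9, Sara, 321, Zane)

LEFT JOIN keeps every row from `patients`; unmatched rows get NULL for `visits`'s columns.
Matching on p.pid = v.pid.
Matched pairs: 6; unmatched p rows kept: 5.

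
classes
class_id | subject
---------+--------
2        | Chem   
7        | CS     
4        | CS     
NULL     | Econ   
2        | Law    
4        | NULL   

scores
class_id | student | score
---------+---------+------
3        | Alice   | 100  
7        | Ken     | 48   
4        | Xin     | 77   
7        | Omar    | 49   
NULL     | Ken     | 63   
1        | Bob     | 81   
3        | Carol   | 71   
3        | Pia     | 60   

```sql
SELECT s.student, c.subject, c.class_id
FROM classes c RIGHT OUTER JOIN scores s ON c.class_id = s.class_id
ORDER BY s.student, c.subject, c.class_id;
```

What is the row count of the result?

9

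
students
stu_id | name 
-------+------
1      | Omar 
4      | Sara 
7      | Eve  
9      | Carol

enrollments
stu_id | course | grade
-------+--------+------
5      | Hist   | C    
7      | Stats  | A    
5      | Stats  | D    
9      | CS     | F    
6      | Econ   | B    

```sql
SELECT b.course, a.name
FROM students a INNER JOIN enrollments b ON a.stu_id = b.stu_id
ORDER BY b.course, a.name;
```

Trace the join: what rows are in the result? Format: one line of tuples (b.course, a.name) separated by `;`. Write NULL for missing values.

(CS, Carol); (Stats, Eve)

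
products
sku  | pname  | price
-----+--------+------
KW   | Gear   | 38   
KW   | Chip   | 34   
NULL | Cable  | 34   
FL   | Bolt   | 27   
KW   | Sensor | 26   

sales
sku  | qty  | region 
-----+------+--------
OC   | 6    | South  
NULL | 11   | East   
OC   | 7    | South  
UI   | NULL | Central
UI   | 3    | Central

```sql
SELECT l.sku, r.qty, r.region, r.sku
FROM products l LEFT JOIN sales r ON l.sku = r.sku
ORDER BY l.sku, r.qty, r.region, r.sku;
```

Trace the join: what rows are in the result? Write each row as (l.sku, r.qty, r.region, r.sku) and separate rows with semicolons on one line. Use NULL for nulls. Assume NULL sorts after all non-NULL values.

LEFT JOIN keeps every row from `products`; unmatched rows get NULL for `sales`'s columns.
Matching on l.sku = r.sku. A NULL in a compared column never satisfies the condition.
- l row (sku=KW): no match → kept, r columns NULL.
- l row (sku=KW): no match → kept, r columns NULL.
- l row (sku=NULL): no match → kept, r columns NULL.
- l row (sku=FL): no match → kept, r columns NULL.
- l row (sku=KW): no match → kept, r columns NULL.
After projecting and ordering:
l.sku | r.qty | r.region | r.sku
FL | NULL | NULL | NULL
KW | NULL | NULL | NULL
KW | NULL | NULL | NULL
KW | NULL | NULL | NULL
NULL | NULL | NULL | NULL

(FL, NULL, NULL, NULL); (KW, NULL, NULL, NULL); (KW, NULL, NULL, NULL); (KW, NULL, NULL, NULL); (NULL, NULL, NULL, NULL)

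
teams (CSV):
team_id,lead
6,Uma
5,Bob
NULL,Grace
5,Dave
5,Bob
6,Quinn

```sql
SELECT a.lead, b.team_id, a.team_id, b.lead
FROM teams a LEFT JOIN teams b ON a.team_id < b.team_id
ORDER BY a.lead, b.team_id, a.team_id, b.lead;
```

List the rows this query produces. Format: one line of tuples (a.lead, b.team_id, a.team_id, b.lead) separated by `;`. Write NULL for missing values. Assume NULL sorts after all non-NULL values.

(Bob, 6, 5, Quinn); (Bob, 6, 5, Quinn); (Bob, 6, 5, Uma); (Bob, 6, 5, Uma); (Dave, 6, 5, Quinn); (Dave, 6, 5, Uma); (Grace, NULL, NULL, NULL); (Quinn, NULL, 6, NULL); (Uma, NULL, 6, NULL)

LEFT JOIN keeps every row from `teams a`; unmatched rows get NULL for `teams b`'s columns.
Matching on a.team_id < b.team_id. A NULL in a compared column never satisfies the condition.
- a[0] team_id=6 → no match; kept with NULLs on the b side.
- a[1] team_id=5 → 2 match(es) in b → 2 row(s).
- a[2] team_id=NULL → no match; kept with NULLs on the b side.
- a[3] team_id=5 → 2 match(es) in b → 2 row(s).
- a[4] team_id=5 → 2 match(es) in b → 2 row(s).
- a[5] team_id=6 → no match; kept with NULLs on the b side.
After projecting and ordering:
a.lead | b.team_id | a.team_id | b.lead
Bob | 6 | 5 | Quinn
Bob | 6 | 5 | Quinn
Bob | 6 | 5 | Uma
Bob | 6 | 5 | Uma
Dave | 6 | 5 | Quinn
Dave | 6 | 5 | Uma
Grace | NULL | NULL | NULL
Quinn | NULL | 6 | NULL
Uma | NULL | 6 | NULL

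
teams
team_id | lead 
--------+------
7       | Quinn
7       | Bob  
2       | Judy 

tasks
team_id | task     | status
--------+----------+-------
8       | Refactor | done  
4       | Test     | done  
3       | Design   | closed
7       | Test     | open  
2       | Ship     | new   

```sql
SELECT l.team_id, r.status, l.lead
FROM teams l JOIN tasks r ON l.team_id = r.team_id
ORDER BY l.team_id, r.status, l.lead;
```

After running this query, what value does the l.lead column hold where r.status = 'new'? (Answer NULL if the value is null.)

Judy

INNER JOIN keeps only pairs where the ON condition holds.
Matching on l.team_id = r.team_id.
Matched pairs: 3.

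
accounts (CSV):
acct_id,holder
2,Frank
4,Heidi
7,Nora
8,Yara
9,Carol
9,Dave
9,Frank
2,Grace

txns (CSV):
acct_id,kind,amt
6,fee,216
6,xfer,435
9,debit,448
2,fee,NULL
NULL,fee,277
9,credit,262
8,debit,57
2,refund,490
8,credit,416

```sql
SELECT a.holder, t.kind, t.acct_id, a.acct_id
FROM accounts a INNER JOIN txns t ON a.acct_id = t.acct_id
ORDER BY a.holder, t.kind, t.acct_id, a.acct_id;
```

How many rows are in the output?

INNER JOIN keeps only pairs where the ON condition holds.
Matching on a.acct_id = t.acct_id. A NULL in a compared column never satisfies the condition.
Matched pairs: 12.
Total: 12 rows.

12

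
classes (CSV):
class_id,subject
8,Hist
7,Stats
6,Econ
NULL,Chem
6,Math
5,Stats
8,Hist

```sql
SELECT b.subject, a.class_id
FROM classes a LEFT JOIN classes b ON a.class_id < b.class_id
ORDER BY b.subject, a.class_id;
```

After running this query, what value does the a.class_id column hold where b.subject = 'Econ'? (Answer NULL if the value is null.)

5

LEFT JOIN keeps every row from `classes a`; unmatched rows get NULL for `classes b`'s columns.
Matching on a.class_id < b.class_id. A NULL in a compared column never satisfies the condition.
- a row (class_id=8): no match → kept, b columns NULL.
- a row (class_id=7): matches 2 b row(s) → 2 output row(s).
- a row (class_id=6): matches 3 b row(s) → 3 output row(s).
- a row (class_id=NULL): no match → kept, b columns NULL.
- a row (class_id=6): matches 3 b row(s) → 3 output row(s).
- a row (class_id=5): matches 5 b row(s) → 5 output row(s).
- a row (class_id=8): no match → kept, b columns NULL.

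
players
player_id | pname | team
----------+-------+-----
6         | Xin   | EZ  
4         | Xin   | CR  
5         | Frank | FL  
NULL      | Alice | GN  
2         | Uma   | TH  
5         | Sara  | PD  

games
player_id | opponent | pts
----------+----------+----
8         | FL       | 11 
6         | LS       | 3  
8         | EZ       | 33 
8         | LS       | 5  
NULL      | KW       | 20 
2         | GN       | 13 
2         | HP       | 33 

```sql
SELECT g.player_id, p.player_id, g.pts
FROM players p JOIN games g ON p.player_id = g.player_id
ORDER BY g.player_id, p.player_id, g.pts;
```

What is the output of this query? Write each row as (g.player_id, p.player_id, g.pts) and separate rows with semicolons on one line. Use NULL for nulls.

(2, 2, 13); (2, 2, 33); (6, 6, 3)

INNER JOIN keeps only pairs where the ON condition holds.
Matching on p.player_id = g.player_id. A NULL in a compared column never satisfies the condition.
- p (player_id=6) pairs with 1 row(s) of g.
- p (player_id=4) has no partner → excluded.
- p (player_id=5) has no partner → excluded.
- p (player_id=NULL) has no partner → excluded.
- p (player_id=2) pairs with 2 row(s) of g.
- p (player_id=5) has no partner → excluded.
After projecting and ordering:
g.player_id | p.player_id | g.pts
2 | 2 | 13
2 | 2 | 33
6 | 6 | 3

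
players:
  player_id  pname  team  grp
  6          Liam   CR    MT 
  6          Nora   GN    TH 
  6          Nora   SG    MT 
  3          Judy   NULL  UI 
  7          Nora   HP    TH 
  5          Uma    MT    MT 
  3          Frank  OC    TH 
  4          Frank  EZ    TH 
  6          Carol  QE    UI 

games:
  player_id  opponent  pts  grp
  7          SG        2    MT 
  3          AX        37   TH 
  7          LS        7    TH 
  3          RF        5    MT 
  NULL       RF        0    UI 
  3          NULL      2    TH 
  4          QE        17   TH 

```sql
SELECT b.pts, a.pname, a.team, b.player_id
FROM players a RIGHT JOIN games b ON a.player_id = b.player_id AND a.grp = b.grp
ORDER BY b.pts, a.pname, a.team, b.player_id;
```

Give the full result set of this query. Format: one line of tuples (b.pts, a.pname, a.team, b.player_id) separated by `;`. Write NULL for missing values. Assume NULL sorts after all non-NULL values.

(0, NULL, NULL, NULL); (2, Frank, OC, 3); (2, NULL, NULL, 7); (5, NULL, NULL, 3); (7, Nora, HP, 7); (17, Frank, EZ, 4); (37, Frank, OC, 3)

RIGHT JOIN keeps every row from `games`; unmatched rows get NULL for `players`'s columns.
Matching on a.player_id = b.player_id AND a.grp = b.grp. A NULL in a compared column never satisfies the condition.
Matched pairs: 4; unmatched b rows kept: 3.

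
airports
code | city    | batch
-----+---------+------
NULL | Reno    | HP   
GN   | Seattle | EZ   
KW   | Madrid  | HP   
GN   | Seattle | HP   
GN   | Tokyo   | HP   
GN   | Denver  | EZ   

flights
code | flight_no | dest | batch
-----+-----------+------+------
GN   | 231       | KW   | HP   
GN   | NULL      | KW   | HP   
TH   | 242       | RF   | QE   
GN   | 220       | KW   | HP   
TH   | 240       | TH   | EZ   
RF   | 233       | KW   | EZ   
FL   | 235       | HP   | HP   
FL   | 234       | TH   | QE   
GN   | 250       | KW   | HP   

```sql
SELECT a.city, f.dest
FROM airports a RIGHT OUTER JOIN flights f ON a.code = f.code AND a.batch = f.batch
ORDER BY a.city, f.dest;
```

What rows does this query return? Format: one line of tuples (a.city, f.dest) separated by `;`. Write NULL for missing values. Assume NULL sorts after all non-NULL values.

RIGHT JOIN keeps every row from `flights`; unmatched rows get NULL for `airports`'s columns.
Matching on a.code = f.code AND a.batch = f.batch. A NULL in a compared column never satisfies the condition.
- a[0] code=NULL, batch=HP → no match.
- a[1] code=GN, batch=EZ → no match.
- a[2] code=KW, batch=HP → no match.
- a[3] code=GN, batch=HP → 4 match(es) in f → 4 row(s).
- a[4] code=GN, batch=HP → 4 match(es) in f → 4 row(s).
- a[5] code=GN, batch=EZ → no match.
- 5 f row(s) had no a match → kept, a columns NULL.

(Seattle, KW); (Seattle, KW); (Seattle, KW); (Seattle, KW); (Tokyo, KW); (Tokyo, KW); (Tokyo, KW); (Tokyo, KW); (NULL, HP); (NULL, KW); (NULL, RF); (NULL, TH); (NULL, TH)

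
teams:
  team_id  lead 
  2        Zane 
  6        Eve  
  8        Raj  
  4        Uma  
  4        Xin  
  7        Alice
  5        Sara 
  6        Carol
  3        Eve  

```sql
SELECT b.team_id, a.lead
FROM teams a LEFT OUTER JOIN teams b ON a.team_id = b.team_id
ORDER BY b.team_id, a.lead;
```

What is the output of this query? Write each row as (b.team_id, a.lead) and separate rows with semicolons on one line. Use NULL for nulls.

(2, Zane); (3, Eve); (4, Uma); (4, Uma); (4, Xin); (4, Xin); (5, Sara); (6, Carol); (6, Carol); (6, Eve); (6, Eve); (7, Alice); (8, Raj)

LEFT JOIN keeps every row from `teams a`; unmatched rows get NULL for `teams b`'s columns.
Matching on a.team_id = b.team_id.
Matched pairs: 13; unmatched a rows kept: 0.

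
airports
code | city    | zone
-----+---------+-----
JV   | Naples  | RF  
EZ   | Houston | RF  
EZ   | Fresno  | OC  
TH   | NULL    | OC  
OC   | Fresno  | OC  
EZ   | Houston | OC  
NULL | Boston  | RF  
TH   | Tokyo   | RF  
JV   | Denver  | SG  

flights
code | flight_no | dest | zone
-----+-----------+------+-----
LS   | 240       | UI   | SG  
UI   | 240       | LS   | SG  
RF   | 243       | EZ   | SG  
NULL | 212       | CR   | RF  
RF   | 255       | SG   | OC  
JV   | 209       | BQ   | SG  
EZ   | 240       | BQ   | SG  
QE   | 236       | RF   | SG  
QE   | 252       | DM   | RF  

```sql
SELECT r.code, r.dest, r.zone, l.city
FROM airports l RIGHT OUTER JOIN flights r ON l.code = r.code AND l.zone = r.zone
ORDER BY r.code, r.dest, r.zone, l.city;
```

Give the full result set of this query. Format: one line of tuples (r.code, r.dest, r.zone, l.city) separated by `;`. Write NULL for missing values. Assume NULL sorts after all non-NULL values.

(EZ, BQ, SG, NULL); (JV, BQ, SG, Denver); (LS, UI, SG, NULL); (QE, DM, RF, NULL); (QE, RF, SG, NULL); (RF, EZ, SG, NULL); (RF, SG, OC, NULL); (UI, LS, SG, NULL); (NULL, CR, RF, NULL)

RIGHT JOIN keeps every row from `flights`; unmatched rows get NULL for `airports`'s columns.
Matching on l.code = r.code AND l.zone = r.zone. A NULL in a compared column never satisfies the condition.
- code=JV, zone=RF: no matching r row.
- code=EZ, zone=RF: no matching r row.
- code=EZ, zone=OC: no matching r row.
- code=TH, zone=OC: no matching r row.
- code=OC, zone=OC: no matching r row.
- code=EZ, zone=OC: no matching r row.
- code=NULL, zone=RF: no matching r row.
- code=TH, zone=RF: no matching r row.
- code=JV, zone=SG: 1 matching r row(s), so 1 row(s) emitted.
- plus 8 unmatched r row(s), each kept with NULL l columns.
After projecting and ordering:
r.code | r.dest | r.zone | l.city
EZ | BQ | SG | NULL
JV | BQ | SG | Denver
LS | UI | SG | NULL
QE | DM | RF | NULL
QE | RF | SG | NULL
RF | EZ | SG | NULL
RF | SG | OC | NULL
UI | LS | SG | NULL
NULL | CR | RF | NULL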